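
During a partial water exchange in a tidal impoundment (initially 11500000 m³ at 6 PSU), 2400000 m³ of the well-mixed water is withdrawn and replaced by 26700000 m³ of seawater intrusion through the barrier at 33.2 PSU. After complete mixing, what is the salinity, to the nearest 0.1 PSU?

26.3 PSU

Remaining after removal: 9,100,000 m³ at 6 PSU (salt = 54,600,000)
After addition: salt = 54,600,000 + 26,700,000×33.2 = 941,040,000; volume = 35,800,000 m³
S = 941,040,000 / 35,800,000 = 26.286 PSU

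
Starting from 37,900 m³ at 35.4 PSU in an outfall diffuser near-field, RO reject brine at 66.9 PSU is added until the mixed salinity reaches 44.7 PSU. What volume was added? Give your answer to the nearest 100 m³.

Salt balance: 37,900×35.4 + V×66.9 = (37,900+V)×44.7
1,341,660 + 66.9V = 1,694,130 + 44.7V
352,470 = 22.2V
V = 15,877.03 m³

15900 m³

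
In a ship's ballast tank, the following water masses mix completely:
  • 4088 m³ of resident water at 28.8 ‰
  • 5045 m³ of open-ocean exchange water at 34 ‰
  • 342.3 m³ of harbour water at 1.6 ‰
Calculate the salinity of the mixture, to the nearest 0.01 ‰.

Mass of salt is conserved:
salt = 4,088×28.8 + 5,045×34 + 342.3×1.6 = 117,734.4 + 171,530 + 547.68 = 289,812.08
volume = 4,088 + 5,045 + 342.3 = 9,475.3 m³
S = 289,812.08 / 9,475.3 = 30.5861 ‰

30.59 ‰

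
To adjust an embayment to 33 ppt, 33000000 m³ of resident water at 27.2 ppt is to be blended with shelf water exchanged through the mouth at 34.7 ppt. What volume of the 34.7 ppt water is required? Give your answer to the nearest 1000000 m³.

Salt balance: 33,000,000×27.2 + V×34.7 = (33,000,000+V)×33
897,600,000 + 34.7V = 1,089,000,000 + 33V
191,400,000 = 1.7V
V = 112,588,235.29 m³

113000000 m³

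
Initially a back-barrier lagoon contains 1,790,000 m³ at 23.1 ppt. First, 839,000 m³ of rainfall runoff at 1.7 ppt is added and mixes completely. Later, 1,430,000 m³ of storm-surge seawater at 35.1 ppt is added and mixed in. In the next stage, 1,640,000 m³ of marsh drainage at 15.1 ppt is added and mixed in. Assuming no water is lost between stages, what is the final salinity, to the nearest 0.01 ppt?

20.66 ppt

Mass of salt is conserved:
Initial salt = 1,790,000×23.1 = 41,349,000
After stage 1: salt = 41,349,000 + 839,000×1.7 = 42,775,300; volume = 2,629,000 m³; S = 16.271 ppt
After stage 2: salt = 42,775,300 + 1,430,000×35.1 = 92,968,300; volume = 4,059,000 m³; S = 22.904 ppt
After stage 3: salt = 92,968,300 + 1,640,000×15.1 = 117,732,300; volume = 5,699,000 m³
S = 117,732,300 / 5,699,000 = 20.6584 ppt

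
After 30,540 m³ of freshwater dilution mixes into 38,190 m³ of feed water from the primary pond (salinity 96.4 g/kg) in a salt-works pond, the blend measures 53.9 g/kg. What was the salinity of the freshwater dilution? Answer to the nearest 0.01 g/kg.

Salt balance: 38,190×96.4 + 30,540×S = 68,730×53.9
3,681,516 + 30,540·S = 3,704,547
S = (3,704,547 − 3,681,516) / 30,540 = 0.7541 g/kg

0.75 g/kg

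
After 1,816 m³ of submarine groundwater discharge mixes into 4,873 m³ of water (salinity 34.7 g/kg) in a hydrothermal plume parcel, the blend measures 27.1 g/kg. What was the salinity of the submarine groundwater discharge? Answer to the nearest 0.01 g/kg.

6.71 g/kg

Salt balance: 4,873×34.7 + 1,816×S = 6,689×27.1
169,093.1 + 1,816·S = 181,271.9
S = (181,271.9 − 169,093.1) / 1,816 = 6.7064 g/kg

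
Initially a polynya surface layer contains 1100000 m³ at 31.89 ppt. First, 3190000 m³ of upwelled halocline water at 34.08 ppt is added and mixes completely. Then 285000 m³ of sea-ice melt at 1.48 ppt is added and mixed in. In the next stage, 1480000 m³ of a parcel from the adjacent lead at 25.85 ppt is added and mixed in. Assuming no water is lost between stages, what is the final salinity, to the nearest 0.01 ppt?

Mass of salt is conserved:
Initial salt = 1,100,000×31.89 = 35,079,000
After stage 1: salt = 35,079,000 + 3,190,000×34.08 = 143,794,200; volume = 4,290,000 m³; S = 33.518 ppt
After stage 2: salt = 143,794,200 + 285,000×1.48 = 144,216,000; volume = 4,575,000 m³; S = 31.523 ppt
After stage 3: salt = 144,216,000 + 1,480,000×25.85 = 182,474,000; volume = 6,055,000 m³
S = 182,474,000 / 6,055,000 = 30.1361 ppt

30.14 ppt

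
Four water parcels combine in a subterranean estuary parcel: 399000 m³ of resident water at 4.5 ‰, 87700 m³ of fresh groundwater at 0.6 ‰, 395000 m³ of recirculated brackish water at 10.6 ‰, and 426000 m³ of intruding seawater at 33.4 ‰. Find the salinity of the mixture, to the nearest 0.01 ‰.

Conserving salt mass:
salt = 399,000×4.5 + 87,700×0.6 + 395,000×10.6 + 426,000×33.4 = 1,795,500 + 52,620 + 4,187,000 + 14,228,400 = 20,263,520
volume = 399,000 + 87,700 + 395,000 + 426,000 = 1,307,700 m³
S = 20,263,520 / 1,307,700 = 15.4955 ‰

15.50 ‰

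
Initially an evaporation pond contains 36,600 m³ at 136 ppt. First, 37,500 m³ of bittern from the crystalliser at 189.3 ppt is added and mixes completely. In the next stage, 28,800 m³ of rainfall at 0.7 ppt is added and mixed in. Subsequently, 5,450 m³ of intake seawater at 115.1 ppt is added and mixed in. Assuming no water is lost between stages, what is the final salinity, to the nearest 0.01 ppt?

117.43 ppt

Mass of salt is conserved:
Initial salt = 36,600×136 = 4,977,600
After stage 1: salt = 4,977,600 + 37,500×189.3 = 12,076,350; volume = 74,100 m³; S = 162.974 ppt
After stage 2: salt = 12,076,350 + 28,800×0.7 = 12,096,510; volume = 102,900 m³; S = 117.556 ppt
After stage 3: salt = 12,096,510 + 5,450×115.1 = 12,723,805; volume = 108,350 m³
S = 12,723,805 / 108,350 = 117.4324 ppt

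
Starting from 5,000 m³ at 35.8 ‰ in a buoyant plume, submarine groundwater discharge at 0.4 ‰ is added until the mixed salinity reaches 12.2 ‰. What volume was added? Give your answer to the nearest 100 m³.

Salt balance: 5,000×35.8 + V×0.4 = (5,000+V)×12.2
179,000 + 0.4V = 61,000 + 12.2V
118,000 = 11.8V
V = 10,000 m³

10000 m³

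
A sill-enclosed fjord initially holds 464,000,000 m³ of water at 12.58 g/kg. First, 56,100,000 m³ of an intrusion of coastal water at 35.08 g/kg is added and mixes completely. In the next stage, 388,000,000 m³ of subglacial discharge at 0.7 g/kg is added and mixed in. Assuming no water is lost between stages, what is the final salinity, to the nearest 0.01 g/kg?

8.89 g/kg

Total salt / total volume:
Initial salt = 464,000,000×12.58 = 5,837,120,000
After stage 1: salt = 5,837,120,000 + 56,100,000×35.08 = 7,805,108,000; volume = 520,100,000 m³; S = 15.007 g/kg
After stage 2: salt = 7,805,108,000 + 388,000,000×0.7 = 8,076,708,000; volume = 908,100,000 m³
S = 8,076,708,000 / 908,100,000 = 8.8941 g/kg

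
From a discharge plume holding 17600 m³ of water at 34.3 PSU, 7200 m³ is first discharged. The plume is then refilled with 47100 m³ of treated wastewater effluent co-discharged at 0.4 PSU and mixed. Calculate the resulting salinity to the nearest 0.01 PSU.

Remaining after removal: 10,400 m³ at 34.3 PSU (salt = 356,720)
After addition: salt = 356,720 + 47,100×0.4 = 375,560; volume = 57,500 m³
S = 375,560 / 57,500 = 6.5315 PSU

6.53 PSU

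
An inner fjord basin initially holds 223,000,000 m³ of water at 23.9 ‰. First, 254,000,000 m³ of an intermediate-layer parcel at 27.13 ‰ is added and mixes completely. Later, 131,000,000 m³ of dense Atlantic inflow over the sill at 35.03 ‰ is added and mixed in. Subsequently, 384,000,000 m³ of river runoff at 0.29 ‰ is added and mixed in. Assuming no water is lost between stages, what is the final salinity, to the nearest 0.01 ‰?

Total salt / total volume:
Initial salt = 223,000,000×23.9 = 5,329,700,000
After stage 1: salt = 5,329,700,000 + 254,000,000×27.13 = 12,220,720,000; volume = 477,000,000 m³; S = 25.62 ‰
After stage 2: salt = 12,220,720,000 + 131,000,000×35.03 = 16,809,650,000; volume = 608,000,000 m³; S = 27.647 ‰
After stage 3: salt = 16,809,650,000 + 384,000,000×0.29 = 16,921,010,000; volume = 992,000,000 m³
S = 16,921,010,000 / 992,000,000 = 17.0575 ‰

17.06 ‰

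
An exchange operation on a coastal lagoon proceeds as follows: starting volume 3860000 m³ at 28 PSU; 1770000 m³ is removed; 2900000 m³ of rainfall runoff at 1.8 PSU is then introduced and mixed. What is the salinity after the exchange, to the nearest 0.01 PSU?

Remaining after removal: 2,090,000 m³ at 28 PSU (salt = 58,520,000)
After addition: salt = 58,520,000 + 2,900,000×1.8 = 63,740,000; volume = 4,990,000 m³
S = 63,740,000 / 4,990,000 = 12.7735 PSU

12.77 PSU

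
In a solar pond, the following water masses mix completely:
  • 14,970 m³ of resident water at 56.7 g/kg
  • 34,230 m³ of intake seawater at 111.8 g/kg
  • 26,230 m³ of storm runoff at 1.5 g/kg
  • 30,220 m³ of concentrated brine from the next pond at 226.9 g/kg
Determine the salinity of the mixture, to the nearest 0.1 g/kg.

109.5 g/kg

Total salt / total volume:
salt = 14,970×56.7 + 34,230×111.8 + 26,230×1.5 + 30,220×226.9 = 848,799 + 3,826,914 + 39,345 + 6,856,918 = 11,571,976
volume = 14,970 + 34,230 + 26,230 + 30,220 = 105,650 m³
S = 11,571,976 / 105,650 = 109.531 g/kg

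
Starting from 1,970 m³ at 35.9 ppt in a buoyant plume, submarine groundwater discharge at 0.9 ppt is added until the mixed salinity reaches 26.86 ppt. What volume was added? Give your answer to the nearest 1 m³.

Salt balance: 1,970×35.9 + V×0.9 = (1,970+V)×26.86
70,723 + 0.9V = 52,914.2 + 26.86V
17,808.8 = 25.96V
V = 686.01 m³

686 m³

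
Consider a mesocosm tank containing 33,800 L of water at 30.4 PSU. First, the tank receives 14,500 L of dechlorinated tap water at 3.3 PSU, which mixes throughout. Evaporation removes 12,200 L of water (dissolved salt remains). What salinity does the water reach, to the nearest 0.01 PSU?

29.79 PSU

After mixing: salt = 33,800×30.4 + 14,500×3.3 = 1,075,370; volume = 48,300 L
After evaporation: salt unchanged = 1,075,370; volume = 48,300 − 12,200 = 36,100 L
S = 1,075,370 / 36,100 = 29.7886 PSU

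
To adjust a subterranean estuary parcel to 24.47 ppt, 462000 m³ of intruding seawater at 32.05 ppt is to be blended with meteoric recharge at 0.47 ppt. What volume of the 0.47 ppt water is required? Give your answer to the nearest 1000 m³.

146000 m³

Salt balance: 462,000×32.05 + V×0.47 = (462,000+V)×24.47
14,807,100 + 0.47V = 11,305,140 + 24.47V
3,501,960 = 24V
V = 145,915 m³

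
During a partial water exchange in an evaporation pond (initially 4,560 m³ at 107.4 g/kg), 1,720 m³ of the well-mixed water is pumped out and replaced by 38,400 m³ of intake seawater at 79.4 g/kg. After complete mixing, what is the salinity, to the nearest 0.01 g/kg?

81.33 g/kg

Remaining after removal: 2,840 m³ at 107.4 g/kg (salt = 305,016)
After addition: salt = 305,016 + 38,400×79.4 = 3,353,976; volume = 41,240 m³
S = 3,353,976 / 41,240 = 81.3282 g/kg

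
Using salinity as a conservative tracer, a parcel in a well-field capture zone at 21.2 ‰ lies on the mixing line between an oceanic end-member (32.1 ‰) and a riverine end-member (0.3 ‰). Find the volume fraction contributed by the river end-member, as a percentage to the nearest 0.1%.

34.3%

Let f be the freshwater fraction. Salt balance per unit volume:
f×0.3 + (1−f)×32.1 = 21.2
f = (32.1 − 21.2) / (32.1 − 0.3) = 10.9/31.8 = 0.3428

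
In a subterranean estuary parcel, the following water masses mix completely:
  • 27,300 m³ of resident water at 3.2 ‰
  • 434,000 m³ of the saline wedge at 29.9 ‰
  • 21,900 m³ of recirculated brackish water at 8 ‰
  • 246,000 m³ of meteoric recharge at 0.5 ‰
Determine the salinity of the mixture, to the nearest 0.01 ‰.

18.32 ‰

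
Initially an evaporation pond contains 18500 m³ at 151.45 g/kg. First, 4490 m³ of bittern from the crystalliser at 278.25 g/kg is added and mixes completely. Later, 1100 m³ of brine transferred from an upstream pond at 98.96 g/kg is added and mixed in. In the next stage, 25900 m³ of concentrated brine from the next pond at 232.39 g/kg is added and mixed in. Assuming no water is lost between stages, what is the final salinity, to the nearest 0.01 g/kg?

203.62 g/kg

Mass of salt is conserved:
Initial salt = 18,500×151.45 = 2,801,825
After stage 1: salt = 2,801,825 + 4,490×278.25 = 4,051,167.5; volume = 22,990 m³; S = 176.214 g/kg
After stage 2: salt = 4,051,167.5 + 1,100×98.96 = 4,160,023.5; volume = 24,090 m³; S = 172.687 g/kg
After stage 3: salt = 4,160,023.5 + 25,900×232.39 = 10,178,924.5; volume = 49,990 m³
S = 10,178,924.5 / 49,990 = 203.6192 g/kg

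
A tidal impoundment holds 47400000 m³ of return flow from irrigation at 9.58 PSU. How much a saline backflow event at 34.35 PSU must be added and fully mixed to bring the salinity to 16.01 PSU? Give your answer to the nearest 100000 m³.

16600000 m³

Salt balance: 47,400,000×9.58 + V×34.35 = (47,400,000+V)×16.01
454,092,000 + 34.35V = 758,874,000 + 16.01V
304,782,000 = 18.34V
V = 16,618,429.66 m³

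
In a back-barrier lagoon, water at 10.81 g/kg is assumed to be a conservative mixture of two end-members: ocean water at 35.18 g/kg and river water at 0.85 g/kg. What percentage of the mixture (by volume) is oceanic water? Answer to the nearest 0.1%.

Let g be the oceanic fraction. Salt balance per unit volume:
g×35.18 + (1−g)×0.85 = 10.81
g = (10.81 − 0.85) / (35.18 − 0.85) = 9.96/34.33 = 0.2901

29.0%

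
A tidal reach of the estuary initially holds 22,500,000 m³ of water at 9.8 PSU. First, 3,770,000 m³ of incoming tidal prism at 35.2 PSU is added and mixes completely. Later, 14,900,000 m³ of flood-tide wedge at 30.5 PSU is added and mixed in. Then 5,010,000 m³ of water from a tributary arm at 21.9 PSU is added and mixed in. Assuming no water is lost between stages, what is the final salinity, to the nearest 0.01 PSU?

Total salt / total volume:
Initial salt = 22,500,000×9.8 = 220,500,000
After stage 1: salt = 220,500,000 + 3,770,000×35.2 = 353,204,000; volume = 26,270,000 m³; S = 13.445 PSU
After stage 2: salt = 353,204,000 + 14,900,000×30.5 = 807,654,000; volume = 41,170,000 m³; S = 19.618 PSU
After stage 3: salt = 807,654,000 + 5,010,000×21.9 = 917,373,000; volume = 46,180,000 m³
S = 917,373,000 / 46,180,000 = 19.8652 PSU

19.87 PSU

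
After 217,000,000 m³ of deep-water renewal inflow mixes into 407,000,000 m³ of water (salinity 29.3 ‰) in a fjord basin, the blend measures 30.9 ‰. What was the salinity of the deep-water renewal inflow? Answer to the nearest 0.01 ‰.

33.90 ‰

Salt balance: 407,000,000×29.3 + 217,000,000×S = 624,000,000×30.9
11,925,100,000 + 217,000,000·S = 19,281,600,000
S = (19,281,600,000 − 11,925,100,000) / 217,000,000 = 33.9009 ‰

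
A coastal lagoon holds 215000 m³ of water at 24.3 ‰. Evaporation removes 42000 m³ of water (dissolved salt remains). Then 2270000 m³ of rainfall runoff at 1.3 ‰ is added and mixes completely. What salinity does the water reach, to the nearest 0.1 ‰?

After evaporation: salt = 215,000×24.3 = 5,224,500; volume = 215,000 − 42,000 = 173,000 m³
After mixing: salt = 5,224,500 + 2,270,000×1.3 = 8,175,500; volume = 173,000 + 2,270,000 = 2,443,000 m³
S = 8,175,500 / 2,443,000 = 3.3465 ‰

3.3 ‰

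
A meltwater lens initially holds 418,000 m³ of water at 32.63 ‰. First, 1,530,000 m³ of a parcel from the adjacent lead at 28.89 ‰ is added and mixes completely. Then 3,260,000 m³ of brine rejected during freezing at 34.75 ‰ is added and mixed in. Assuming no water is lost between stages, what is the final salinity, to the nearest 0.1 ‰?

By conservation of dissolved salt,
Initial salt = 418,000×32.63 = 13,639,340
After stage 1: salt = 13,639,340 + 1,530,000×28.89 = 57,841,040; volume = 1,948,000 m³; S = 29.693 ‰
After stage 2: salt = 57,841,040 + 3,260,000×34.75 = 171,126,040; volume = 5,208,000 m³
S = 171,126,040 / 5,208,000 = 32.8583 ‰

32.9 ‰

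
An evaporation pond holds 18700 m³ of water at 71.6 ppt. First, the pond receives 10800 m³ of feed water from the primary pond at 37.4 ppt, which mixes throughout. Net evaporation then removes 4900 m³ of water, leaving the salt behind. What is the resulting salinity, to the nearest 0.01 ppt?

70.85 ppt

After mixing: salt = 18,700×71.6 + 10,800×37.4 = 1,742,840; volume = 29,500 m³
After evaporation: salt unchanged = 1,742,840; volume = 29,500 − 4,900 = 24,600 m³
S = 1,742,840 / 24,600 = 70.8472 ppt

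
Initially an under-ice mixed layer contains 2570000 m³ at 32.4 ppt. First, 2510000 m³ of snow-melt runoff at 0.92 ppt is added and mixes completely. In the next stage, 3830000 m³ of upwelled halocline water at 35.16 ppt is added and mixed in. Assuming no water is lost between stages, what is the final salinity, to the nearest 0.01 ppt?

Total salt / total volume:
Initial salt = 2,570,000×32.4 = 83,268,000
After stage 1: salt = 83,268,000 + 2,510,000×0.92 = 85,577,200; volume = 5,080,000 m³; S = 16.846 ppt
After stage 2: salt = 85,577,200 + 3,830,000×35.16 = 220,240,000; volume = 8,910,000 m³
S = 220,240,000 / 8,910,000 = 24.7183 ppt

24.72 ppt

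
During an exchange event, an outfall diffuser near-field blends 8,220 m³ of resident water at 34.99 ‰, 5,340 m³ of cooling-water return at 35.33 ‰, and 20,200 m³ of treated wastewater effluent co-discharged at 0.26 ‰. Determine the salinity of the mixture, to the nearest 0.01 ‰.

14.26 ‰

Mass of salt is conserved:
salt = 8,220×34.99 + 5,340×35.33 + 20,200×0.26 = 287,617.8 + 188,662.2 + 5,252 = 481,532
volume = 8,220 + 5,340 + 20,200 = 33,760 m³
S = 481,532 / 33,760 = 14.2634 ‰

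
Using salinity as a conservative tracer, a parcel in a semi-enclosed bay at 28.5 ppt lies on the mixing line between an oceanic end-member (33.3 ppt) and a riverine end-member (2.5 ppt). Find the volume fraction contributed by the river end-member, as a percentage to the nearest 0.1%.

15.6%

Let f be the freshwater fraction. Salt balance per unit volume:
f×2.5 + (1−f)×33.3 = 28.5
f = (33.3 − 28.5) / (33.3 − 2.5) = 4.8/30.8 = 0.1558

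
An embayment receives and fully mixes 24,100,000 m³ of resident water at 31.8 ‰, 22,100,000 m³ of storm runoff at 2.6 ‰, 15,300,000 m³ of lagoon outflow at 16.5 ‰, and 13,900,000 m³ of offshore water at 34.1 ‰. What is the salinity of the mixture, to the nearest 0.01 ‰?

Weighted by volume,
salt = 24,100,000×31.8 + 22,100,000×2.6 + 15,300,000×16.5 + 13,900,000×34.1 = 766,380,000 + 57,460,000 + 252,450,000 + 473,990,000 = 1,550,280,000
volume = 24,100,000 + 22,100,000 + 15,300,000 + 13,900,000 = 75,400,000 m³
S = 1,550,280,000 / 75,400,000 = 20.5607 ‰

20.56 ‰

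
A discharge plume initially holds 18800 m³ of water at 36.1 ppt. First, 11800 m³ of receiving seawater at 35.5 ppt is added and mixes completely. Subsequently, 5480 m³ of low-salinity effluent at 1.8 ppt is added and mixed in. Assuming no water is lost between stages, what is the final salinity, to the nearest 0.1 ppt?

30.7 ppt

Mass of salt is conserved:
Initial salt = 18,800×36.1 = 678,680
After stage 1: salt = 678,680 + 11,800×35.5 = 1,097,580; volume = 30,600 m³; S = 35.869 ppt
After stage 2: salt = 1,097,580 + 5,480×1.8 = 1,107,444; volume = 36,080 m³
S = 1,107,444 / 36,080 = 30.6941 ppt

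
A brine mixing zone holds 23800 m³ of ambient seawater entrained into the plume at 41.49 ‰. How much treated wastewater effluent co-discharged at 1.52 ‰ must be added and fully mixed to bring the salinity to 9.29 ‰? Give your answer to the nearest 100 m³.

Salt balance: 23,800×41.49 + V×1.52 = (23,800+V)×9.29
987,462 + 1.52V = 221,102 + 9.29V
766,360 = 7.77V
V = 98,630.63 m³

98600 m³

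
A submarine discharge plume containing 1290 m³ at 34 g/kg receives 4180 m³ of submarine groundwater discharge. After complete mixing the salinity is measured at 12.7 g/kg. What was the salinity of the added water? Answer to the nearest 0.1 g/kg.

6.1 g/kg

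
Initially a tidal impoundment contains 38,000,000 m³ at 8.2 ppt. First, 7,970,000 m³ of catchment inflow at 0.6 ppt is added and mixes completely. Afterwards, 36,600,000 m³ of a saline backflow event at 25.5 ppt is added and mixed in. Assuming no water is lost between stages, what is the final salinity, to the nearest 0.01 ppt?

15.13 ppt

Salt balance:
Initial salt = 38,000,000×8.2 = 311,600,000
After stage 1: salt = 311,600,000 + 7,970,000×0.6 = 316,382,000; volume = 45,970,000 m³; S = 6.882 ppt
After stage 2: salt = 316,382,000 + 36,600,000×25.5 = 1,249,682,000; volume = 82,570,000 m³
S = 1,249,682,000 / 82,570,000 = 15.1348 ppt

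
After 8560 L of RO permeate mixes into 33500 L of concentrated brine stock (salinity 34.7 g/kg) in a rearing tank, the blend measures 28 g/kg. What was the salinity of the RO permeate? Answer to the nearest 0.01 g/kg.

1.78 g/kg

Salt balance: 33,500×34.7 + 8,560×S = 42,060×28
1,162,450 + 8,560·S = 1,177,680
S = (1,177,680 − 1,162,450) / 8,560 = 1.7792 g/kg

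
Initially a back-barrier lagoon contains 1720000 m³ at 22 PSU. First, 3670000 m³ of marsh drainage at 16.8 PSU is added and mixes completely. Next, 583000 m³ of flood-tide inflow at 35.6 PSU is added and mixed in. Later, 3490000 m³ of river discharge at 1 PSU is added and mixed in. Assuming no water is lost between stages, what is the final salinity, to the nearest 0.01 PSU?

Total salt / total volume:
Initial salt = 1,720,000×22 = 37,840,000
After stage 1: salt = 37,840,000 + 3,670,000×16.8 = 99,496,000; volume = 5,390,000 m³; S = 18.459 PSU
After stage 2: salt = 99,496,000 + 583,000×35.6 = 120,250,800; volume = 5,973,000 m³; S = 20.132 PSU
After stage 3: salt = 120,250,800 + 3,490,000×1 = 123,740,800; volume = 9,463,000 m³
S = 123,740,800 / 9,463,000 = 13.0763 PSU

13.08 PSU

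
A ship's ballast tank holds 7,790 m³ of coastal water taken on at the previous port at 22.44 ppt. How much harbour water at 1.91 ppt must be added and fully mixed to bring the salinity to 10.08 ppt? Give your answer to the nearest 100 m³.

Salt balance: 7,790×22.44 + V×1.91 = (7,790+V)×10.08
174,807.6 + 1.91V = 78,523.2 + 10.08V
96,284.4 = 8.17V
V = 11,785.12 m³

11800 m³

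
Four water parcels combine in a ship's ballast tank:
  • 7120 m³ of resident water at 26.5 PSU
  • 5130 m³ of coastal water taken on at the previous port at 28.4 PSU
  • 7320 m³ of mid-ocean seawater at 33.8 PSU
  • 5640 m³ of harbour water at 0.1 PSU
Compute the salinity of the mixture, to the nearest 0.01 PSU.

Conserving salt mass:
salt = 7,120×26.5 + 5,130×28.4 + 7,320×33.8 + 5,640×0.1 = 188,680 + 145,692 + 247,416 + 564 = 582,352
volume = 7,120 + 5,130 + 7,320 + 5,640 = 25,210 m³
S = 582,352 / 25,210 = 23.1 PSU

23.10 PSU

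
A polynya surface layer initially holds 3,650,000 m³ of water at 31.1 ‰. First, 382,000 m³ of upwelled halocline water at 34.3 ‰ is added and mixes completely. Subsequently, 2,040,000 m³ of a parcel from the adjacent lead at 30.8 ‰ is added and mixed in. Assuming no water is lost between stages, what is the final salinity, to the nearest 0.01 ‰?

By conservation of dissolved salt,
Initial salt = 3,650,000×31.1 = 113,515,000
After stage 1: salt = 113,515,000 + 382,000×34.3 = 126,617,600; volume = 4,032,000 m³; S = 31.403 ‰
After stage 2: salt = 126,617,600 + 2,040,000×30.8 = 189,449,600; volume = 6,072,000 m³
S = 189,449,600 / 6,072,000 = 31.2005 ‰

31.20 ‰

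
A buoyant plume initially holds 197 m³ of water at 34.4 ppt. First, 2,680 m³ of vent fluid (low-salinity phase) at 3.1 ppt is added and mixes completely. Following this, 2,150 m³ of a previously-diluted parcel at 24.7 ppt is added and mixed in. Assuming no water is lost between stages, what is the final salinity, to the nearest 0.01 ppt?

Total salt / total volume:
Initial salt = 197×34.4 = 6,776.8
After stage 1: salt = 6,776.8 + 2,680×3.1 = 15,084.8; volume = 2,877 m³; S = 5.243 ppt
After stage 2: salt = 15,084.8 + 2,150×24.7 = 68,189.8; volume = 5,027 m³
S = 68,189.8 / 5,027 = 13.5647 ppt

13.56 ppt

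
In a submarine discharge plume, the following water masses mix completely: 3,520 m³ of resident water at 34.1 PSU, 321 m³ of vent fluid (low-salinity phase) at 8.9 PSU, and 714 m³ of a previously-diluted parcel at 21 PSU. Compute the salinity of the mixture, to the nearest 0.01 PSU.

30.27 PSU

Total salt / total volume:
salt = 3,520×34.1 + 321×8.9 + 714×21 = 120,032 + 2,856.9 + 14,994 = 137,882.9
volume = 3,520 + 321 + 714 = 4,555 m³
S = 137,882.9 / 4,555 = 30.2707 PSU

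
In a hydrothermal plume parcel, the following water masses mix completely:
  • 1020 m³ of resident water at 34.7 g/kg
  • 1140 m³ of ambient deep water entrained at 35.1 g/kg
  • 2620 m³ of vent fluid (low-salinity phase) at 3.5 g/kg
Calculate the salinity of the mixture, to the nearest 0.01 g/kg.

Conserving salt mass:
salt = 1,020×34.7 + 1,140×35.1 + 2,620×3.5 = 35,394 + 40,014 + 9,170 = 84,578
volume = 1,020 + 1,140 + 2,620 = 4,780 m³
S = 84,578 / 4,780 = 17.6941 g/kg

17.69 g/kg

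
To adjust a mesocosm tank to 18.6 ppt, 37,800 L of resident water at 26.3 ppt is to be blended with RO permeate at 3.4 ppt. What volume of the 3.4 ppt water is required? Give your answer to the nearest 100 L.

19100 L

Salt balance: 37,800×26.3 + V×3.4 = (37,800+V)×18.6
994,140 + 3.4V = 703,080 + 18.6V
291,060 = 15.2V
V = 19,148.68 L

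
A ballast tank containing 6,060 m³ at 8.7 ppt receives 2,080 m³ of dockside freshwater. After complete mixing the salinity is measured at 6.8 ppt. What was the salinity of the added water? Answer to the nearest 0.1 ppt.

1.3 ppt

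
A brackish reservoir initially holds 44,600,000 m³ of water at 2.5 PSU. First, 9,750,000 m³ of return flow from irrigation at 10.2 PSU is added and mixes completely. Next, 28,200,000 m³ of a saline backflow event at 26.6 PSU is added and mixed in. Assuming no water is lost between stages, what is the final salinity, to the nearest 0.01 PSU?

Mass of salt is conserved:
Initial salt = 44,600,000×2.5 = 111,500,000
After stage 1: salt = 111,500,000 + 9,750,000×10.2 = 210,950,000; volume = 54,350,000 m³; S = 3.881 PSU
After stage 2: salt = 210,950,000 + 28,200,000×26.6 = 961,070,000; volume = 82,550,000 m³
S = 961,070,000 / 82,550,000 = 11.6423 PSU

11.64 PSU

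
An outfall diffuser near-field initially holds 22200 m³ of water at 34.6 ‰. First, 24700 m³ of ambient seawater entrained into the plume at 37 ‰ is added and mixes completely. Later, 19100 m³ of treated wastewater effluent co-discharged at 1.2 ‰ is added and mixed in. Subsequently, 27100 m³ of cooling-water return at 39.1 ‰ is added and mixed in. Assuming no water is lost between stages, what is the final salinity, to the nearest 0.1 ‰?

Conserving salt mass:
Initial salt = 22,200×34.6 = 768,120
After stage 1: salt = 768,120 + 24,700×37 = 1,682,020; volume = 46,900 m³; S = 35.864 ‰
After stage 2: salt = 1,682,020 + 19,100×1.2 = 1,704,940; volume = 66,000 m³; S = 25.832 ‰
After stage 3: salt = 1,704,940 + 27,100×39.1 = 2,764,550; volume = 93,100 m³
S = 2,764,550 / 93,100 = 29.6944 ‰

29.7 ‰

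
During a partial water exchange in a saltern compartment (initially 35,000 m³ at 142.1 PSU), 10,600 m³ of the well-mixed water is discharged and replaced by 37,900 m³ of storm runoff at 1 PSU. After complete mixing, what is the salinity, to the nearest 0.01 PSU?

56.26 PSU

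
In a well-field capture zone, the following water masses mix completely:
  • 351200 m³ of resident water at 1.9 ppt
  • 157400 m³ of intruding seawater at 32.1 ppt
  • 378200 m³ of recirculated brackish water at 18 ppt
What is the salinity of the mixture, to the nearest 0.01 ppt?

14.13 ppt

Total salt / total volume:
salt = 351,200×1.9 + 157,400×32.1 + 378,200×18 = 667,280 + 5,052,540 + 6,807,600 = 12,527,420
volume = 351,200 + 157,400 + 378,200 = 886,800 m³
S = 12,527,420 / 886,800 = 14.1265 ppt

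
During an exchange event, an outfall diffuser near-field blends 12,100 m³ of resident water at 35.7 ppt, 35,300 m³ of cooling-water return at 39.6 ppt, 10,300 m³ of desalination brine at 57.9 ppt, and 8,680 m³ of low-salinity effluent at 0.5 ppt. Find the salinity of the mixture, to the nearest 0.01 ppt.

36.62 ppt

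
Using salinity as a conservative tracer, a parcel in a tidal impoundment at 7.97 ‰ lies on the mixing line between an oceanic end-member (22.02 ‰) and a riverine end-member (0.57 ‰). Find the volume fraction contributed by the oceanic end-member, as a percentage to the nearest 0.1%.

Let g be the oceanic fraction. Salt balance per unit volume:
g×22.02 + (1−g)×0.57 = 7.97
g = (7.97 − 0.57) / (22.02 − 0.57) = 7.4/21.45 = 0.345

34.5%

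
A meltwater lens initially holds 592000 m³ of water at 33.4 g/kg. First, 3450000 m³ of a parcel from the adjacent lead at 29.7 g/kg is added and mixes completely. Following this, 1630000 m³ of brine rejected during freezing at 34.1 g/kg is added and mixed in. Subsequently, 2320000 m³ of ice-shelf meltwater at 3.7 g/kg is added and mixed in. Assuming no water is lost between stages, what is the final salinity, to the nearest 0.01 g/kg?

23.32 g/kg

Weighted by volume,
Initial salt = 592,000×33.4 = 19,772,800
After stage 1: salt = 19,772,800 + 3,450,000×29.7 = 122,237,800; volume = 4,042,000 m³; S = 30.242 g/kg
After stage 2: salt = 122,237,800 + 1,630,000×34.1 = 177,820,800; volume = 5,672,000 m³; S = 31.351 g/kg
After stage 3: salt = 177,820,800 + 2,320,000×3.7 = 186,404,800; volume = 7,992,000 m³
S = 186,404,800 / 7,992,000 = 23.3239 g/kg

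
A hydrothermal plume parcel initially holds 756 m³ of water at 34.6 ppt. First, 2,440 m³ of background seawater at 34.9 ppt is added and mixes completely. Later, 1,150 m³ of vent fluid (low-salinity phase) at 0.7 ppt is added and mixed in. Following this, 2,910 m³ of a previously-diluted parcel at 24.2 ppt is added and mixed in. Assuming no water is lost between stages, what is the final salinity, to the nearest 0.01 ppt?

Weighted by volume,
Initial salt = 756×34.6 = 26,157.6
After stage 1: salt = 26,157.6 + 2,440×34.9 = 111,313.6; volume = 3,196 m³; S = 34.829 ppt
After stage 2: salt = 111,313.6 + 1,150×0.7 = 112,118.6; volume = 4,346 m³; S = 25.798 ppt
After stage 3: salt = 112,118.6 + 2,910×24.2 = 182,540.6; volume = 7,256 m³
S = 182,540.6 / 7,256 = 25.1572 ppt

25.16 ppt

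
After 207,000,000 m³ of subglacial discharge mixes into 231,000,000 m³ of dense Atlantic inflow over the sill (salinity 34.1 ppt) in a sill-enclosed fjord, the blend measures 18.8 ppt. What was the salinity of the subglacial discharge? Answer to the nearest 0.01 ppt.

1.73 ppt

Salt balance: 231,000,000×34.1 + 207,000,000×S = 438,000,000×18.8
7,877,100,000 + 207,000,000·S = 8,234,400,000
S = (8,234,400,000 − 7,877,100,000) / 207,000,000 = 1.7261 ppt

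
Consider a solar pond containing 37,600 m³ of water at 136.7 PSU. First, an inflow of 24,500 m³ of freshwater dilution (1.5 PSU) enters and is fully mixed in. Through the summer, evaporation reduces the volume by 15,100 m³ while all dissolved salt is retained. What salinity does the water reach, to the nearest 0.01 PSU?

After mixing: salt = 37,600×136.7 + 24,500×1.5 = 5,176,670; volume = 62,100 m³
After evaporation: salt unchanged = 5,176,670; volume = 62,100 − 15,100 = 47,000 m³
S = 5,176,670 / 47,000 = 110.1419 PSU

110.14 PSU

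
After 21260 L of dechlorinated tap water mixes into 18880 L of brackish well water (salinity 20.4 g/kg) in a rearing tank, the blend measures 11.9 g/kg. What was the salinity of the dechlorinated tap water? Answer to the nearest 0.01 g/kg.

Salt balance: 18,880×20.4 + 21,260×S = 40,140×11.9
385,152 + 21,260·S = 477,666
S = (477,666 − 385,152) / 21,260 = 4.3516 g/kg

4.35 g/kg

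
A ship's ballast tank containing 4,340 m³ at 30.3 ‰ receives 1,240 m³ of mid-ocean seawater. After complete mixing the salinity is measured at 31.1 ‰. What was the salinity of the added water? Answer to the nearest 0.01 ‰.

33.90 ‰

Salt balance: 4,340×30.3 + 1,240×S = 5,580×31.1
131,502 + 1,240·S = 173,538
S = (173,538 − 131,502) / 1,240 = 33.9 ‰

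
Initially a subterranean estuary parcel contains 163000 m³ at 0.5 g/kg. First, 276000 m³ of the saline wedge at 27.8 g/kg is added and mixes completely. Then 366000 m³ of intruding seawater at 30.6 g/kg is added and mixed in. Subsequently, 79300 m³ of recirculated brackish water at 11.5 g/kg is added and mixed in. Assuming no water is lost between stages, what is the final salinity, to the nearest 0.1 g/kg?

22.5 g/kg

Weighted by volume,
Initial salt = 163,000×0.5 = 81,500
After stage 1: salt = 81,500 + 276,000×27.8 = 7,754,300; volume = 439,000 m³; S = 17.664 g/kg
After stage 2: salt = 7,754,300 + 366,000×30.6 = 18,953,900; volume = 805,000 m³; S = 23.545 g/kg
After stage 3: salt = 18,953,900 + 79,300×11.5 = 19,865,850; volume = 884,300 m³
S = 19,865,850 / 884,300 = 22.4651 g/kg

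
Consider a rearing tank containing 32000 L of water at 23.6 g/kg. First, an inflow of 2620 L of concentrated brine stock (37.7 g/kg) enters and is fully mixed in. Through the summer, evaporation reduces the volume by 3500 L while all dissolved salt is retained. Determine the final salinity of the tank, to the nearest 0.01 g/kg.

After mixing: salt = 32,000×23.6 + 2,620×37.7 = 853,974; volume = 34,620 L
After evaporation: salt unchanged = 853,974; volume = 34,620 − 3,500 = 31,120 L
S = 853,974 / 31,120 = 27.4413 g/kg

27.44 g/kg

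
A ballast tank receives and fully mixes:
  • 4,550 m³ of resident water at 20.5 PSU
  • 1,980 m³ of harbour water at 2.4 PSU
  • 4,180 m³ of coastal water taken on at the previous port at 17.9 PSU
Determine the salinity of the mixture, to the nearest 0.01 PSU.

Mass of salt is conserved:
salt = 4,550×20.5 + 1,980×2.4 + 4,180×17.9 = 93,275 + 4,752 + 74,822 = 172,849
volume = 4,550 + 1,980 + 4,180 = 10,710 m³
S = 172,849 / 10,710 = 16.139 PSU

16.14 PSU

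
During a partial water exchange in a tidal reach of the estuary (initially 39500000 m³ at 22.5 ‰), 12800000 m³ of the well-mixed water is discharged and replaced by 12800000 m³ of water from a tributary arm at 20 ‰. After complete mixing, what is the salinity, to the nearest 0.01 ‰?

21.69 ‰

Remaining after removal: 26,700,000 m³ at 22.5 ‰ (salt = 600,750,000)
After addition: salt = 600,750,000 + 12,800,000×20 = 856,750,000; volume = 39,500,000 m³
S = 856,750,000 / 39,500,000 = 21.6899 ‰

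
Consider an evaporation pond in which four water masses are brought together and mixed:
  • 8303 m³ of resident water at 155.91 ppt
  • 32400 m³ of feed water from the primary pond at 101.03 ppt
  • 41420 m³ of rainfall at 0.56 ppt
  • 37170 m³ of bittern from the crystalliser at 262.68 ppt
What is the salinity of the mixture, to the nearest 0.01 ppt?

120.33 ppt

Conserving salt mass:
salt = 8,303×155.91 + 32,400×101.03 + 41,420×0.56 + 37,170×262.68 = 1,294,520.73 + 3,273,372 + 23,195.2 + 9,763,815.6 = 14,354,903.53
volume = 8,303 + 32,400 + 41,420 + 37,170 = 119,293 m³
S = 14,354,903.53 / 119,293 = 120.3332 ppt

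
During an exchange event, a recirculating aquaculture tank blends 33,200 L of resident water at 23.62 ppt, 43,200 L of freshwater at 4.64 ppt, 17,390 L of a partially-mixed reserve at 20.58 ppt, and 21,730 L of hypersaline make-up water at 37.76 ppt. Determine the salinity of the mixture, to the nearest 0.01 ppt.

Mass of salt is conserved:
salt = 33,200×23.62 + 43,200×4.64 + 17,390×20.58 + 21,730×37.76 = 784,184 + 200,448 + 357,886.2 + 820,524.8 = 2,163,043
volume = 33,200 + 43,200 + 17,390 + 21,730 = 115,520 L
S = 2,163,043 / 115,520 = 18.7244 ppt

18.72 ppt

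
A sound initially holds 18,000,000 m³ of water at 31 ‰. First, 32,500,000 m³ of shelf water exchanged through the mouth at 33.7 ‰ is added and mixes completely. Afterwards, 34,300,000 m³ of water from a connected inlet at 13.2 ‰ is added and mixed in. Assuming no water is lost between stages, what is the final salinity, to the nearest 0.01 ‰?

Salt balance:
Initial salt = 18,000,000×31 = 558,000,000
After stage 1: salt = 558,000,000 + 32,500,000×33.7 = 1,653,250,000; volume = 50,500,000 m³; S = 32.738 ‰
After stage 2: salt = 1,653,250,000 + 34,300,000×13.2 = 2,106,010,000; volume = 84,800,000 m³
S = 2,106,010,000 / 84,800,000 = 24.835 ‰

24.84 ‰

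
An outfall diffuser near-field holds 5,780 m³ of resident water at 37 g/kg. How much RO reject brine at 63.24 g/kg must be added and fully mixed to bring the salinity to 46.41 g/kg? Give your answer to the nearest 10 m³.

3230 m³

Salt balance: 5,780×37 + V×63.24 = (5,780+V)×46.41
213,860 + 63.24V = 268,249.8 + 46.41V
54,389.8 = 16.83V
V = 3,231.72 m³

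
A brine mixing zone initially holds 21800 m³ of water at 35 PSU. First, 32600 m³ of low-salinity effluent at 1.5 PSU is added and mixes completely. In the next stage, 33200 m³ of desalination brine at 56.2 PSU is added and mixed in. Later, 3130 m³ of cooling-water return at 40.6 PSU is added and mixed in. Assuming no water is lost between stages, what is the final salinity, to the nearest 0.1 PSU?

Mass of salt is conserved:
Initial salt = 21,800×35 = 763,000
After stage 1: salt = 763,000 + 32,600×1.5 = 811,900; volume = 54,400 m³; S = 14.925 PSU
After stage 2: salt = 811,900 + 33,200×56.2 = 2,677,740; volume = 87,600 m³; S = 30.568 PSU
After stage 3: salt = 2,677,740 + 3,130×40.6 = 2,804,818; volume = 90,730 m³
S = 2,804,818 / 90,730 = 30.9139 PSU

30.9 PSU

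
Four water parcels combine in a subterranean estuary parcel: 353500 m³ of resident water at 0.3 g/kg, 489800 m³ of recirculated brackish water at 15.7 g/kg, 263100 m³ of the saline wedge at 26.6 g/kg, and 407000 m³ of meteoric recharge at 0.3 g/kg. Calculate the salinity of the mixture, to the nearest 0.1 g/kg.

9.9 g/kg

Total salt / total volume:
salt = 353,500×0.3 + 489,800×15.7 + 263,100×26.6 + 407,000×0.3 = 106,050 + 7,689,860 + 6,998,460 + 122,100 = 14,916,470
volume = 353,500 + 489,800 + 263,100 + 407,000 = 1,513,400 m³
S = 14,916,470 / 1,513,400 = 9.856 g/kg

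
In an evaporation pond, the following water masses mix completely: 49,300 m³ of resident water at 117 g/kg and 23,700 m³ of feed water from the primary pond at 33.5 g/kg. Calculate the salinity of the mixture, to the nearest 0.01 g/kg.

89.89 g/kg

Total salt / total volume:
salt = 49,300×117 + 23,700×33.5 = 5,768,100 + 793,950 = 6,562,050
volume = 49,300 + 23,700 = 73,000 m³
S = 6,562,050 / 73,000 = 89.8911 g/kg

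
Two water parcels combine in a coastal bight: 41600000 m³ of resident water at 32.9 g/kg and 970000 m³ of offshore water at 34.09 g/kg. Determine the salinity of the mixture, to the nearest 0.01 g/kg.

32.93 g/kg

Conserving salt mass:
salt = 41,600,000×32.9 + 970,000×34.09 = 1,368,640,000 + 33,067,300 = 1,401,707,300
volume = 41,600,000 + 970,000 = 42,570,000 m³
S = 1,401,707,300 / 42,570,000 = 32.9271 g/kg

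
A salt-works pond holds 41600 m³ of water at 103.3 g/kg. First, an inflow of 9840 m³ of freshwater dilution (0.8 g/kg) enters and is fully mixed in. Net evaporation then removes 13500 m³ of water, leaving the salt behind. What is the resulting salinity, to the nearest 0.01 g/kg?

113.47 g/kg

After mixing: salt = 41,600×103.3 + 9,840×0.8 = 4,305,152; volume = 51,440 m³
After evaporation: salt unchanged = 4,305,152; volume = 51,440 − 13,500 = 37,940 m³
S = 4,305,152 / 37,940 = 113.4726 g/kg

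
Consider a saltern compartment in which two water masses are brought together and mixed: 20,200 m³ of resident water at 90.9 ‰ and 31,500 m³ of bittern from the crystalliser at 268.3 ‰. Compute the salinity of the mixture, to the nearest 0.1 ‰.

Weighted by volume,
salt = 20,200×90.9 + 31,500×268.3 = 1,836,180 + 8,451,450 = 10,287,630
volume = 20,200 + 31,500 = 51,700 m³
S = 10,287,630 / 51,700 = 198.987 ‰

199.0 ‰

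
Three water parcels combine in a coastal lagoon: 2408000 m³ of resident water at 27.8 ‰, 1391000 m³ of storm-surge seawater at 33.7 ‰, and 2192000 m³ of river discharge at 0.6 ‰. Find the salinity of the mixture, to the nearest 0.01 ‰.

Mass of salt is conserved:
salt = 2,408,000×27.8 + 1,391,000×33.7 + 2,192,000×0.6 = 66,942,400 + 46,876,700 + 1,315,200 = 115,134,300
volume = 2,408,000 + 1,391,000 + 2,192,000 = 5,991,000 m³
S = 115,134,300 / 5,991,000 = 19.2179 ‰

19.22 ‰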